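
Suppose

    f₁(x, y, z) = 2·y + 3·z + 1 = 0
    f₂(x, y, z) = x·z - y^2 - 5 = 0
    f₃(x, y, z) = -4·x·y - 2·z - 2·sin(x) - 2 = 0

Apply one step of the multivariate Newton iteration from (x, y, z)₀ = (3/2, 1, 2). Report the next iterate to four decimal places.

(2.0063, -1.1625, 0.4417)

At (3/2, 1, 2): F = (9.0000, -3.0000, -13.994990).
Jacobian J = [[0, 2, 3], [z, -2·y, x], [-4·y - 2·cos(x), -4·x, -2]].
At the point, J = [[0.0000, 2.0000, 3.0000], [2.0000, -2.0000, 1.5000], [-4.141474, -6.0000, -2.0000]] (det J = -65.273270).
Solving J·Δ = −F gives Δ = (0.5063, -2.1625, -1.5583).
Then the next iterate is (x, y, z)₁ = (2.0063, -1.1625, 0.4417).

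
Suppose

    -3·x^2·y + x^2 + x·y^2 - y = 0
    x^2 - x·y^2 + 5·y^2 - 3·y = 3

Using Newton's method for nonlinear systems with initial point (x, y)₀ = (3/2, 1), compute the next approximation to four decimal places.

(-0.1369, 1.8810)

At (3/2, 1): F = (-4.0000, -0.2500).
Jacobian J = [[-6·x·y + 2·x + y^2, -3·x^2 + 2·x·y - 1], [2·x - y^2, -2·x·y + 10·y - 3]].
At the point, J = [[-5.0000, -4.7500], [2.0000, 4.0000]] (det J = -10.5000).
Solving J·Δ = −F gives Δ = (-1.6369, 0.8810).
Then the next iterate is (x, y)₁ = (-0.1369, 1.8810).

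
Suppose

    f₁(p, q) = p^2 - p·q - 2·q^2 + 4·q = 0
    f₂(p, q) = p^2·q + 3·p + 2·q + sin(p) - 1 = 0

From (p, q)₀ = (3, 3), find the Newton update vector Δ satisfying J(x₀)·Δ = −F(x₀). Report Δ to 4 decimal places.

(-1.5272, -0.9620)

At (3, 3): F = (-6.0000, 41.141120).
Jacobian J = [[2·p - q, -p - 4·q + 4], [2·p·q + cos(p) + 3, p^2 + 2]].
At the point, J = [[3.0000, -11.0000], [20.010008, 11.0000]] (det J = 253.110083).
Solving J·Δ = −F gives Δ = (-1.5272, -0.9620).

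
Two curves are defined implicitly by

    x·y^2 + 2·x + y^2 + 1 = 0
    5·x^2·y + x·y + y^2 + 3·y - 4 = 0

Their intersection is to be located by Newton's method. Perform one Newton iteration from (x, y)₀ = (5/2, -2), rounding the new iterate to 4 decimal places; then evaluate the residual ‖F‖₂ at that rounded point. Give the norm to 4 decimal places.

At (5/2, -2): F = (20.0000, -73.5000).
Jacobian J = [[y^2 + 2, 2·x·y + 2·y], [10·x·y + y, 5·x^2 + x + 2·y + 3]].
At the point, J = [[6.0000, -14.0000], [-52.0000, 32.7500]] (det J = -531.5000).
Solving J·Δ = −F gives Δ = (-0.7037, 1.1270).
Then the next iterate is (x, y)₁ = (1.7963, -0.8730).
Re-evaluating at (1.7963, -0.8730): F = (6.723741, -21.509559), so ‖F‖₂ = 22.5360.

22.5360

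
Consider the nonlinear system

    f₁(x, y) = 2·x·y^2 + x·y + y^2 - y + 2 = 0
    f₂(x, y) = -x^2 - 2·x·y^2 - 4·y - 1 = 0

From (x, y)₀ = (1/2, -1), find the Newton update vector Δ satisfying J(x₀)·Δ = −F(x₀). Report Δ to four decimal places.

(-0.0726, 0.9839)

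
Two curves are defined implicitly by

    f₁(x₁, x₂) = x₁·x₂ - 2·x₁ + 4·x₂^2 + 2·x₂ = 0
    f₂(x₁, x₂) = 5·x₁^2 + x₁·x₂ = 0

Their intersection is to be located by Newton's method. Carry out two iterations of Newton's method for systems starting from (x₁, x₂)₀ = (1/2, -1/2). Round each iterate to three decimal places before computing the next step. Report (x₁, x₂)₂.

At (1/2, -1/2): F = (-1.250, 1.000).
Jacobian J = [[x₂ - 2, x₁ + 8·x₂ + 2], [10·x₁ + x₂, x₁]].
At the point, J = [[-2.500, -1.500], [4.500, 0.500]] (det J = 5.500).
Solving J·Δ = −F gives Δ = (-0.159, -0.568).
Then the next iterate is (x₁, x₂)₁ = (0.341, -1.068).
Round to (0.341, -1.068) and repeat: F = (1.38031, 0.21722), J = [[-3.068, -6.203], [2.342, 0.341]].
Δ = (-0.135, 0.289), so (x₁, x₂)₂ = (0.206, -0.779).

(0.206, -0.779)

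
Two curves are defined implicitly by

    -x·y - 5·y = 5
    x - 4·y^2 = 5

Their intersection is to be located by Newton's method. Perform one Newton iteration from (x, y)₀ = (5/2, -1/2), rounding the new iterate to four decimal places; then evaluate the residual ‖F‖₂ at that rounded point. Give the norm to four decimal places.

0.1731

At (5/2, -1/2): F = (-1.2500, -3.5000).
Jacobian J = [[-y, -x - 5], [1, -8·y]].
At the point, J = [[0.5000, -7.5000], [1.0000, 4.0000]] (det J = 9.5000).
Solving J·Δ = −F gives Δ = (3.2895, 0.0526).
Then the next iterate is (x, y)₁ = (5.7895, -0.4474).
Re-evaluating at (5.7895, -0.4474): F = (-0.172778, -0.011167), so ‖F‖₂ = 0.1731.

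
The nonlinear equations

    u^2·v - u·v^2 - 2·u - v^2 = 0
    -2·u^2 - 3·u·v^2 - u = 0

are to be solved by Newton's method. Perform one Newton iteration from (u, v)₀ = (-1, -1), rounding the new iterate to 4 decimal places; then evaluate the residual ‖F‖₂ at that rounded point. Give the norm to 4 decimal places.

At (-1, -1): F = (1.0000, 2.0000).
Jacobian J = [[2·u·v - v^2 - 2, u^2 - 2·u·v - 2·v], [-4·u - 3·v^2 - 1, -6·u·v]].
At the point, J = [[-1.0000, 1.0000], [0.0000, -6.0000]] (det J = 6.0000).
Solving J·Δ = −F gives Δ = (1.3333, 0.3333).
Then the next iterate is (u, v)₁ = (0.3333, -0.6667).
Re-evaluating at (0.3333, -0.6667): F = (-1.3333, -0.999922), so ‖F‖₂ = 1.6666.

1.6666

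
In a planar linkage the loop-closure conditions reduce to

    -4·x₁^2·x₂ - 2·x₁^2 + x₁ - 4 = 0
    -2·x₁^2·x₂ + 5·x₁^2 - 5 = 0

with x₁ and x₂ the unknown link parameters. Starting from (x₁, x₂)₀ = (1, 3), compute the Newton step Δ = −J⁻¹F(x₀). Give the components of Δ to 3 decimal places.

(-0.217, -2.783)

At (1, 3): F = (-17.000, -6.000).
Jacobian J = [[-8·x₁·x₂ - 4·x₁ + 1, -4·x₁^2], [-4·x₁·x₂ + 10·x₁, -2·x₁^2]].
At the point, J = [[-27.000, -4.000], [-2.000, -2.000]] (det J = 46.000).
Solving J·Δ = −F gives Δ = (-0.217, -2.783).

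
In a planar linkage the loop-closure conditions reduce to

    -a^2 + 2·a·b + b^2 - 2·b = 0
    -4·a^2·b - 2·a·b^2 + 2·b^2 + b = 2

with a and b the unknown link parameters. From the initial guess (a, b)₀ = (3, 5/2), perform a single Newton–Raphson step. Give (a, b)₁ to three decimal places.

At (3, 5/2): F = (7.250, -114.500).
Jacobian J = [[-2·a + 2·b, 2·a + 2·b - 2], [-8·a·b - 2·b^2, -4·a^2 - 4·a·b + 4·b + 1]].
At the point, J = [[-1.000, 9.000], [-72.500, -55.000]] (det J = 707.500).
Solving J·Δ = −F gives Δ = (-0.893, -0.905).
Then the next iterate is (a, b)₁ = (2.107, 1.595).

(2.107, 1.595)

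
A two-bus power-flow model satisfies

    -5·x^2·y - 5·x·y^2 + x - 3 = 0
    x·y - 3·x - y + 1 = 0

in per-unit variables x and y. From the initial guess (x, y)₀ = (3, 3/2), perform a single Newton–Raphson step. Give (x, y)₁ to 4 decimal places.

(0.3422, 2.0066)

At (3, 3/2): F = (-101.2500, -5.0000).
Jacobian J = [[-10·x·y - 5·y^2 + 1, -5·x^2 - 10·x·y], [y - 3, x - 1]].
At the point, J = [[-55.2500, -90.0000], [-1.5000, 2.0000]] (det J = -245.5000).
Solving J·Δ = −F gives Δ = (-2.6578, 0.5066).
Then the next iterate is (x, y)₁ = (0.3422, 2.0066).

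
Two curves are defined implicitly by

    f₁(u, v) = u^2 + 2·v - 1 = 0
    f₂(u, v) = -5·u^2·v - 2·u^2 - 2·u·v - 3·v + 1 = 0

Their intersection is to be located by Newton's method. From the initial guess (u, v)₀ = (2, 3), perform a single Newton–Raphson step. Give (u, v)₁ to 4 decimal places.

(3.6750, -4.8500)

At (2, 3): F = (9.0000, -88.0000).
Jacobian J = [[2·u, 2], [-10·u·v - 4·u - 2·v, -5·u^2 - 2·u - 3]].
At the point, J = [[4.0000, 2.0000], [-74.0000, -27.0000]] (det J = 40.0000).
Solving J·Δ = −F gives Δ = (1.6750, -7.8500).
Then the next iterate is (u, v)₁ = (3.6750, -4.8500).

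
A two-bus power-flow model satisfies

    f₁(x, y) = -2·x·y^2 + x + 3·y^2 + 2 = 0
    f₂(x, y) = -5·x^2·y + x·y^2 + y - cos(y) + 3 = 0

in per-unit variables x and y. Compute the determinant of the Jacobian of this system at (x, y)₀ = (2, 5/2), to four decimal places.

J = [[-2·y^2 + 1, -4·x·y + 6·y], [-10·x·y + y^2, -5·x^2 + 2·x·y + sin(y) + 1]].
At the point, J = [[-11.5000, -5.0000], [-43.7500, -8.401528]].
det J = -122.1324.

-122.1324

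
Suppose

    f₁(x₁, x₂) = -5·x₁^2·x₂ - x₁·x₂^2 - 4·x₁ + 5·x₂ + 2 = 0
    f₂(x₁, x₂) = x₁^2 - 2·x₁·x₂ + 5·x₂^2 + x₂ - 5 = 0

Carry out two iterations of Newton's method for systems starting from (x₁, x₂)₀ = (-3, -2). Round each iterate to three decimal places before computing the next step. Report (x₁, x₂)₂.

(-0.977, -1.317)

At (-3, -2): F = (106.000, 10.000).
Jacobian J = [[-10·x₁·x₂ - x₂^2 - 4, -5·x₁^2 - 2·x₁·x₂ + 5], [2·x₁ - 2·x₂, -2·x₁ + 10·x₂ + 1]].
At the point, J = [[-68.000, -52.000], [-2.000, -13.000]] (det J = 780.000).
Solving J·Δ = −F gives Δ = (1.100, 0.600).
Then the next iterate is (x₁, x₂)₁ = (-1.900, -1.400).
Round to (-1.900, -1.400) and repeat: F = (31.594, 1.690), J = [[-32.560, -18.370], [-1.000, -9.200]].
Δ = (0.923, 0.083), so (x₁, x₂)₂ = (-0.977, -1.317).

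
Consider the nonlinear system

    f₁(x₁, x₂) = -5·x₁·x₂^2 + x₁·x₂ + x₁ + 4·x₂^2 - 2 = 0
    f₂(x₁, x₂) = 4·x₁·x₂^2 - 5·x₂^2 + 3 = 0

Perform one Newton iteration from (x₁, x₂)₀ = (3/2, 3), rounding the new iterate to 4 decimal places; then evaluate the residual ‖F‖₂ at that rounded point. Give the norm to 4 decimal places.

At (3/2, 3): F = (-27.5000, 12.0000).
Jacobian J = [[-5·x₂^2 + x₂ + 1, -10·x₁·x₂ + x₁ + 8·x₂], [4·x₂^2, 8·x₁·x₂ - 10·x₂]].
At the point, J = [[-41.0000, -19.5000], [36.0000, 6.0000]] (det J = 456.0000).
Solving J·Δ = −F gives Δ = (-0.1513, -1.0921).
Then the next iterate is (x₁, x₂)₁ = (1.3487, 1.9079).
Re-evaluating at (1.3487, 1.9079): F = (-8.064681, 4.437105), so ‖F‖₂ = 9.2047.

9.2047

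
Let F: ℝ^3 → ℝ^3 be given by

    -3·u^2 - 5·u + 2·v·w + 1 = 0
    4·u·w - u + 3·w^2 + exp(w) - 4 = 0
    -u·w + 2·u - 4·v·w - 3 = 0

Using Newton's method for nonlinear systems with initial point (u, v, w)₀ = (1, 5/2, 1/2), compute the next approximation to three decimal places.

(0.236, -2.191, 0.658)

At (1, 5/2, 1/2): F = (-4.500, -0.60128, -6.500).
Jacobian J = [[-6·u - 5, 2·w, 2·v], [4·w - 1, 0, 4·u + 6·w + exp(w)], [-w + 2, -4·w, -u - 4·v]].
At the point, J = [[-11.000, 1.000, 5.000], [1.000, 0.000, 8.64872], [1.500, -2.000, -11.000]] (det J = -176.29879).
Solving J·Δ = −F gives Δ = (-0.764, -4.691, 0.158).
Then the next iterate is (u, v, w)₁ = (0.236, -2.191, 0.658).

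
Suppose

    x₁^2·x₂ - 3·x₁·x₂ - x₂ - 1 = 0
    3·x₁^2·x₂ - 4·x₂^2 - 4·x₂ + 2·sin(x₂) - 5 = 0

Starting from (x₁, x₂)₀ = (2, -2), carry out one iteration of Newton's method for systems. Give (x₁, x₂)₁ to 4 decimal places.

At (2, -2): F = (5.0000, -38.818595).
Jacobian J = [[2·x₁·x₂ - 3·x₂, x₁^2 - 3·x₁ - 1], [6·x₁·x₂, 3·x₁^2 - 8·x₂ + 2·cos(x₂) - 4]].
At the point, J = [[-2.0000, -3.0000], [-24.0000, 23.167706]] (det J = -118.335413).
Solving J·Δ = −F gives Δ = (-0.0052, 1.6701).
Then the next iterate is (x₁, x₂)₁ = (1.9948, -0.3299).

(1.9948, -0.3299)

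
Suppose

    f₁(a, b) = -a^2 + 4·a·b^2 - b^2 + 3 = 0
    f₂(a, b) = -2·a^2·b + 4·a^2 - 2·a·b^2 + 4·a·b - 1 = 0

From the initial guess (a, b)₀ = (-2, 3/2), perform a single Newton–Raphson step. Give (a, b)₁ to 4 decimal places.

(-1.2887, 1.0554)

At (-2, 3/2): F = (-21.2500, 0.0000).
Jacobian J = [[-2·a + 4·b^2, 8·a·b - 2·b], [-4·a·b + 8·a - 2·b^2 + 4·b, -2·a^2 - 4·a·b + 4·a]].
At the point, J = [[13.0000, -27.0000], [-2.5000, -4.0000]] (det J = -119.5000).
Solving J·Δ = −F gives Δ = (0.7113, -0.4446).
Then the next iterate is (a, b)₁ = (-1.2887, 1.0554).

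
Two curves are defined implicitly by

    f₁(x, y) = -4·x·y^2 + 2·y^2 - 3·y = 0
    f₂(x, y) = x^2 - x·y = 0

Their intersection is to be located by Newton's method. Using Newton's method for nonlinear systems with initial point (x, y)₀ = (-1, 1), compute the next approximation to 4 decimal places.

At (-1, 1): F = (3.0000, 2.0000).
Jacobian J = [[-4·y^2, -8·x·y + 4·y - 3], [2·x - y, -x]].
At the point, J = [[-4.0000, 9.0000], [-3.0000, 1.0000]] (det J = 23.0000).
Solving J·Δ = −F gives Δ = (0.6522, -0.0435).
Then the next iterate is (x, y)₁ = (-0.3478, 0.9565).

(-0.3478, 0.9565)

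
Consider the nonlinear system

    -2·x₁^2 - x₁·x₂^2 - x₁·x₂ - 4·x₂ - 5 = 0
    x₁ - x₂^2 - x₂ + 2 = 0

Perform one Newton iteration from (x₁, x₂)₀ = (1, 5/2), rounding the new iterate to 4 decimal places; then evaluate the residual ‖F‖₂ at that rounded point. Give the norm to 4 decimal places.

10.1465

At (1, 5/2): F = (-25.7500, -5.7500).
Jacobian J = [[-4·x₁ - x₂^2 - x₂, -2·x₁·x₂ - x₁ - 4], [1, -2·x₂ - 1]].
At the point, J = [[-12.7500, -10.0000], [1.0000, -6.0000]] (det J = 86.5000).
Solving J·Δ = −F gives Δ = (-1.1214, -1.1452).
Then the next iterate is (x₁, x₂)₁ = (-0.1214, 1.3548).
Re-evaluating at (-0.1214, 1.3548): F = (-10.061376, -1.311683), so ‖F‖₂ = 10.1465.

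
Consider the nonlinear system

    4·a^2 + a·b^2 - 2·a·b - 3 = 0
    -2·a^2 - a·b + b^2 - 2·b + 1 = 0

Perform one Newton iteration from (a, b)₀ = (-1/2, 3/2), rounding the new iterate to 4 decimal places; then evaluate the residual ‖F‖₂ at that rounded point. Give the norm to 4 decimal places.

0.4891

At (-1/2, 3/2): F = (-1.6250, 0.5000).
Jacobian J = [[8·a + b^2 - 2·b, 2·a·b - 2·a], [-4·a - b, -a + 2·b - 2]].
At the point, J = [[-4.7500, -0.5000], [0.5000, 1.5000]] (det J = -6.8750).
Solving J·Δ = −F gives Δ = (-0.3182, -0.2273).
Then the next iterate is (a, b)₁ = (-0.8182, 1.2727).
Re-evaluating at (-0.8182, 1.2727): F = (0.435159, -0.223214), so ‖F‖₂ = 0.4891.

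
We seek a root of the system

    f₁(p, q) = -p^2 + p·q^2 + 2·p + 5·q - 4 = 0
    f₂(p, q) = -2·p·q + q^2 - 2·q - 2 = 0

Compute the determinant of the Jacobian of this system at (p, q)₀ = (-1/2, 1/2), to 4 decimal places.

4.5000

J = [[-2·p + q^2 + 2, 2·p·q + 5], [-2·q, -2·p + 2·q - 2]].
At the point, J = [[3.2500, 4.5000], [-1.0000, 0.0000]].
det J = 4.5000.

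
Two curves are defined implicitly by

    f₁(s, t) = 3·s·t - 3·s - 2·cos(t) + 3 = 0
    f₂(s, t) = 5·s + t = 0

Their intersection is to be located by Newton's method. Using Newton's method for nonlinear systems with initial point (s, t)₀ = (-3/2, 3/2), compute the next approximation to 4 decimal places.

At (-3/2, 3/2): F = (0.608526, -6.0000).
Jacobian J = [[3·t - 3, 3·s + 2·sin(t)], [5, 1]].
At the point, J = [[1.5000, -2.505010], [5.0000, 1.0000]] (det J = 14.025050).
Solving J·Δ = −F gives Δ = (1.0283, 0.8587).
Then the next iterate is (s, t)₁ = (-0.4717, 2.3587).

(-0.4717, 2.3587)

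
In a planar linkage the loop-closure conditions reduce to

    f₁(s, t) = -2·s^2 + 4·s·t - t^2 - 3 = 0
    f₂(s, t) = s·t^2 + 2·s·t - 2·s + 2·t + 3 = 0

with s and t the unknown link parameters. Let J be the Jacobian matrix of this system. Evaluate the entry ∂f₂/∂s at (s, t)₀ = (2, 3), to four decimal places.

13.0000

∂f₂/∂s = t^2 + 2·t - 2.
At (2, 3) this is 13.0000.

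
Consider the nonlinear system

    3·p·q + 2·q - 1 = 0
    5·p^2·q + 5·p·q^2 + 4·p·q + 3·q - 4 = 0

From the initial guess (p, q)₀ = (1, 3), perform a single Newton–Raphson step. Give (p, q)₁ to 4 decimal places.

(4.5614, -6.2105)

At (1, 3): F = (14.0000, 77.0000).
Jacobian J = [[3·q, 3·p + 2], [10·p·q + 5·q^2 + 4·q, 5·p^2 + 10·p·q + 4·p + 3]].
At the point, J = [[9.0000, 5.0000], [87.0000, 42.0000]] (det J = -57.0000).
Solving J·Δ = −F gives Δ = (3.5614, -9.2105).
Then the next iterate is (p, q)₁ = (4.5614, -6.2105).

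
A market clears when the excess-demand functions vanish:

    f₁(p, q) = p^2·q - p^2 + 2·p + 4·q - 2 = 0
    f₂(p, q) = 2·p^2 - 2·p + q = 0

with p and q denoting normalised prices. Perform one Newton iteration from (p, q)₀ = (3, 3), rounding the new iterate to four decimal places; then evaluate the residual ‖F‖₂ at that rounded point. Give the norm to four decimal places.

11.6803

At (3, 3): F = (34.0000, 15.0000).
Jacobian J = [[2·p·q - 2·p + 2, p^2 + 4], [4·p - 2, 1]].
At the point, J = [[14.0000, 13.0000], [10.0000, 1.0000]] (det J = -116.0000).
Solving J·Δ = −F gives Δ = (-1.3879, -1.1207).
Then the next iterate is (p, q)₁ = (1.6121, 1.8793).
Re-evaluating at (1.6121, 1.8793): F = (11.026583, 3.852833), so ‖F‖₂ = 11.6803.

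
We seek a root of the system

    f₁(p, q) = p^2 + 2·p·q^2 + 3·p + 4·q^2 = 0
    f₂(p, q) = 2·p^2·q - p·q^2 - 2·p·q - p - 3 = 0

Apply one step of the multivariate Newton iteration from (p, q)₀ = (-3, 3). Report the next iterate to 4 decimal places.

(-75.0000, -88.5000)

At (-3, 3): F = (-18.0000, 99.0000).
Jacobian J = [[2·p + 2·q^2 + 3, 4·p·q + 8·q], [4·p·q - q^2 - 2·q - 1, 2·p^2 - 2·p·q - 2·p]].
At the point, J = [[15.0000, -12.0000], [-52.0000, 42.0000]] (det J = 6.0000).
Solving J·Δ = −F gives Δ = (-72.0000, -91.5000).
Then the next iterate is (p, q)₁ = (-75.0000, -88.5000).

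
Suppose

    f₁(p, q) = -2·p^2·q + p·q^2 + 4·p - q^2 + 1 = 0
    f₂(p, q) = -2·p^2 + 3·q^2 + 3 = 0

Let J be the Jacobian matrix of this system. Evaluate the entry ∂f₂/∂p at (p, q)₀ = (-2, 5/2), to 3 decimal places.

8.000

∂f₂/∂p = -4·p.
At (-2, 5/2) this is 8.000.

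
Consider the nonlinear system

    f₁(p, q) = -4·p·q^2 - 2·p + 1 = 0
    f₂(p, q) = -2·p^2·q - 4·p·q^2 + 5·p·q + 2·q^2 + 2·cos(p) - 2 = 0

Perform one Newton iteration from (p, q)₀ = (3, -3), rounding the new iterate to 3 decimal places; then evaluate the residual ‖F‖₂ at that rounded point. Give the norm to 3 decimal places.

At (3, -3): F = (-113.000, -84.97998).
Jacobian J = [[-4·q^2 - 2, -8·p·q], [-4·p·q - 4·q^2 + 5·q - 2·sin(p), -2·p^2 - 8·p·q + 5·p + 4·q]].
At the point, J = [[-38.000, 72.000], [-15.28224, 57.000]] (det J = -1065.67872).
Solving J·Δ = −F gives Δ = (-0.303, 1.410).
Then the next iterate is (p, q)₁ = (2.697, -1.590).
Re-evaluating at (2.697, -1.590): F = (-31.66714, -24.33295), so ‖F‖₂ = 39.936.

39.936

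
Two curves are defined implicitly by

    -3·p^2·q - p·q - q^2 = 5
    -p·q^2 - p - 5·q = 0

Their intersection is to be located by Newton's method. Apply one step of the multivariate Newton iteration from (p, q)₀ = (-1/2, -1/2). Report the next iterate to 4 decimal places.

(-4.5146, 0.9806)

At (-1/2, -1/2): F = (-5.1250, 3.1250).
Jacobian J = [[-6·p·q - q, -3·p^2 - p - 2·q], [-q^2 - 1, -2·p·q - 5]].
At the point, J = [[-1.0000, 0.7500], [-1.2500, -5.5000]] (det J = 6.4375).
Solving J·Δ = −F gives Δ = (-4.0146, 1.4806).
Then the next iterate is (p, q)₁ = (-4.5146, 0.9806).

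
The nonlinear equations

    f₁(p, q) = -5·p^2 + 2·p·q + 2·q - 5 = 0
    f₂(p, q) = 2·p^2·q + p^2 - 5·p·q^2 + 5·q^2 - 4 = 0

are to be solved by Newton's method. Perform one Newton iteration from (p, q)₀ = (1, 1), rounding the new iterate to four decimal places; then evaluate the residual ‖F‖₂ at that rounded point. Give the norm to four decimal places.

3.6285

At (1, 1): F = (-6.0000, -1.0000).
Jacobian J = [[-10·p + 2·q, 2·p + 2], [4·p·q + 2·p - 5·q^2, 2·p^2 - 10·p·q + 10·q]].
At the point, J = [[-8.0000, 4.0000], [1.0000, 2.0000]] (det J = -20.0000).
Solving J·Δ = −F gives Δ = (-0.4000, 0.7000).
Then the next iterate is (p, q)₁ = (0.6000, 1.7000).
Re-evaluating at (0.6000, 1.7000): F = (-1.3600, 3.3640), so ‖F‖₂ = 3.6285.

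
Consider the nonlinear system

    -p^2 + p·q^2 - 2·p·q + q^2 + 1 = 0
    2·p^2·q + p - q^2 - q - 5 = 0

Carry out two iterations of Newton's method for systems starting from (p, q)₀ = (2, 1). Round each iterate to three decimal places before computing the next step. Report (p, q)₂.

(1.559, 1.575)

At (2, 1): F = (-4.000, 3.000).
Jacobian J = [[-2·p + q^2 - 2·q, 2·p·q - 2·p + 2·q], [4·p·q + 1, 2·p^2 - 2·q - 1]].
At the point, J = [[-5.000, 2.000], [9.000, 5.000]] (det J = -43.000).
Solving J·Δ = −F gives Δ = (-0.605, 0.488).
Then the next iterate is (p, q)₁ = (1.395, 1.488).
Round to (1.395, 1.488) and repeat: F = (0.20533, -1.51577), J = [[-3.55186, 4.33752], [9.30304, -0.08395]].
Δ = (0.164, 0.087), so (p, q)₂ = (1.559, 1.575).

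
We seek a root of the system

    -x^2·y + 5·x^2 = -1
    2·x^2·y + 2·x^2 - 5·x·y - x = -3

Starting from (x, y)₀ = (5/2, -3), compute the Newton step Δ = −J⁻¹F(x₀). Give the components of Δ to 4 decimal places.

(2.1667, 22.0267)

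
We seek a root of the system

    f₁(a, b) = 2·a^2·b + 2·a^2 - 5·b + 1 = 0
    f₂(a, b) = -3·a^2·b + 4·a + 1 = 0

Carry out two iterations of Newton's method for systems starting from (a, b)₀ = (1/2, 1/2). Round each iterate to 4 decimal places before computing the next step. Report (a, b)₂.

(1.3190, -0.1928)

At (1/2, 1/2): F = (-0.7500, 2.6250).
Jacobian J = [[4·a·b + 4·a, 2·a^2 - 5], [-6·a·b + 4, -3·a^2]].
At the point, J = [[3.0000, -4.5000], [2.5000, -0.7500]] (det J = 9.0000).
Solving J·Δ = −F gives Δ = (-1.3750, -1.0833).
Then the next iterate is (a, b)₁ = (-0.8750, -0.5833).
Round to (-0.8750, -0.5833) and repeat: F = (4.554572, -1.160233), J = [[-1.458450, -3.468750], [0.937675, -2.296875]].
Δ = (2.1940, 0.3905), so (a, b)₂ = (1.3190, -0.1928).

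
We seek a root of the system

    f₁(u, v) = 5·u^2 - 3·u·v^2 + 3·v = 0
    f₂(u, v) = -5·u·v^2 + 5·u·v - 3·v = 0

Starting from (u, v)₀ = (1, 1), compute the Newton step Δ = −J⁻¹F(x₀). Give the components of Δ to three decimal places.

(-0.875, -0.375)

At (1, 1): F = (5.000, -3.000).
Jacobian J = [[10·u - 3·v^2, -6·u·v + 3], [-5·v^2 + 5·v, -10·u·v + 5·u - 3]].
At the point, J = [[7.000, -3.000], [0.000, -8.000]] (det J = -56.000).
Solving J·Δ = −F gives Δ = (-0.875, -0.375).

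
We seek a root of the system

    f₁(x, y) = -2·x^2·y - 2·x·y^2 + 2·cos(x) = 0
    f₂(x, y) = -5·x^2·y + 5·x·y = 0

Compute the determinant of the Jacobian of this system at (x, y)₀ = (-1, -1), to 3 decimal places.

J = [[-4·x·y - 2·y^2 - 2·sin(x), -2·x^2 - 4·x·y], [-10·x·y + 5·y, -5·x^2 + 5·x]].
At the point, J = [[-4.31706, -6.000], [-15.000, -10.000]].
det J = -46.829.

-46.829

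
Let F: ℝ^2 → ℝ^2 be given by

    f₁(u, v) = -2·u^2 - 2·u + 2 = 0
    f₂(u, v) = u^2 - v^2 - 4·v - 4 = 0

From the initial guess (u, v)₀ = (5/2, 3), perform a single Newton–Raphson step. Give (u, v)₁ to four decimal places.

At (5/2, 3): F = (-15.5000, -18.7500).
Jacobian J = [[-4·u - 2, 0], [2·u, -2·v - 4]].
At the point, J = [[-12.0000, 0.0000], [5.0000, -10.0000]] (det J = 120.0000).
Solving J·Δ = −F gives Δ = (-1.2917, -2.5208).
Then the next iterate is (u, v)₁ = (1.2083, 0.4792).

(1.2083, 0.4792)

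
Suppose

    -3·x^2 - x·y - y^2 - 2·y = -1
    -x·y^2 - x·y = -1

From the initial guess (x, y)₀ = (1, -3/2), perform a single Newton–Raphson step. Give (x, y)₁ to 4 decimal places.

(1.0556, -1.6042)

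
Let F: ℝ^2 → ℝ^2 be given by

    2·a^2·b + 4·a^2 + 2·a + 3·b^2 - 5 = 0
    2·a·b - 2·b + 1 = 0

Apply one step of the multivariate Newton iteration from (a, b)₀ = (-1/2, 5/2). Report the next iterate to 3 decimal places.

(0.487, 1.978)

At (-1/2, 5/2): F = (15.000, -6.500).
Jacobian J = [[4·a·b + 8·a + 2, 2·a^2 + 6·b], [2·b, 2·a - 2]].
At the point, J = [[-7.000, 15.500], [5.000, -3.000]] (det J = -56.500).
Solving J·Δ = −F gives Δ = (0.987, -0.522).
Then the next iterate is (a, b)₁ = (0.487, 1.978).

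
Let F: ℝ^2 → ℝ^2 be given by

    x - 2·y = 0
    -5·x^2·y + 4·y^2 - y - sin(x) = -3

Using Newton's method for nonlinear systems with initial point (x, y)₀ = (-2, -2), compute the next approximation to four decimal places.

At (-2, -2): F = (2.0000, 61.909297).
Jacobian J = [[1, -2], [-10·x·y - cos(x), -5·x^2 + 8·y - 1]].
At the point, J = [[1.0000, -2.0000], [-39.583853, -37.0000]] (det J = -116.167706).
Solving J·Δ = −F gives Δ = (0.4289, 1.2144).
Then the next iterate is (x, y)₁ = (-1.5711, -0.7856).

(-1.5711, -0.7856)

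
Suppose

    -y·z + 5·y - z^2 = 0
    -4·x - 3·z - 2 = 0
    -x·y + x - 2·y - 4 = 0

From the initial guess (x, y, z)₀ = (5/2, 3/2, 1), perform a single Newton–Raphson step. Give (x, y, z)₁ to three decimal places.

At (5/2, 3/2, 1): F = (5.000, -15.000, -8.250).
Jacobian J = [[0, -z + 5, -y - 2·z], [-4, 0, -3], [-y + 1, -x - 2, 0]].
At the point, J = [[0.000, 4.000, -3.500], [-4.000, 0.000, -3.000], [-0.500, -4.500, 0.000]] (det J = -57.000).
Solving J·Δ = −F gives Δ = (-3.592, -1.434, -0.211).
Then the next iterate is (x, y, z)₁ = (-1.092, 0.066, 0.789).

(-1.092, 0.066, 0.789)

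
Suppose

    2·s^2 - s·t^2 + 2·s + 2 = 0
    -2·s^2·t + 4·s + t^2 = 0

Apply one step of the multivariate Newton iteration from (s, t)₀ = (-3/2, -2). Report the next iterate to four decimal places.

(0.4375, -3.0000)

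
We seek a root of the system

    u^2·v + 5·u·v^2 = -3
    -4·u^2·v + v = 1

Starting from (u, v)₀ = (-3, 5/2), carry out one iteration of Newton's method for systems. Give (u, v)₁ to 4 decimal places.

At (-3, 5/2): F = (-68.2500, -88.5000).
Jacobian J = [[2·u·v + 5·v^2, u^2 + 10·u·v], [-8·u·v, -4·u^2 + 1]].
At the point, J = [[16.2500, -66.0000], [60.0000, -35.0000]] (det J = 3391.2500).
Solving J·Δ = −F gives Δ = (1.0180, -0.7835).
Then the next iterate is (u, v)₁ = (-1.9820, 1.7165).

(-1.9820, 1.7165)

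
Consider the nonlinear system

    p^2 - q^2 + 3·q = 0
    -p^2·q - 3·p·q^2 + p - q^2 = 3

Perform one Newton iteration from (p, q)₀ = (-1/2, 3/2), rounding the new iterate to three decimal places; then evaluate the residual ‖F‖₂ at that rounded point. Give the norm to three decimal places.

At (-1/2, 3/2): F = (2.500, -2.750).
Jacobian J = [[2·p, -2·q + 3], [-2·p·q - 3·q^2 + 1, -p^2 - 6·p·q - 2·q]].
At the point, J = [[-1.000, 0.000], [-4.250, 1.250]] (det J = -1.250).
Solving J·Δ = −F gives Δ = (2.500, 10.700).
Then the next iterate is (p, q)₁ = (2.000, 12.200).
Re-evaluating at (2.000, 12.200): F = (-108.240, -1091.680), so ‖F‖₂ = 1097.033.

1097.033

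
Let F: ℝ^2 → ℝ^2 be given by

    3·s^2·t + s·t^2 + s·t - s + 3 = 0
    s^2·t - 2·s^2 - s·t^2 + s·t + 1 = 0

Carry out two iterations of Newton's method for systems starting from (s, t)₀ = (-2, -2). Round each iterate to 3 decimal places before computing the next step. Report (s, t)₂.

At (-2, -2): F = (-23.000, -3.000).
Jacobian J = [[6·s·t + t^2 + t - 1, 3·s^2 + 2·s·t + s], [2·s·t - 4·s - t^2 + t, s^2 - 2·s·t + s]].
At the point, J = [[25.000, 18.000], [10.000, -6.000]] (det J = -330.000).
Solving J·Δ = −F gives Δ = (0.582, 0.470).
Then the next iterate is (s, t)₁ = (-1.418, -1.530).
Round to (-1.418, -1.530) and repeat: F = (-5.96108, -0.60892), J = [[12.82814, 8.95325], [6.14018, -3.74636]].
Δ = (0.270, 0.279), so (s, t)₂ = (-1.148, -1.251).

(-1.148, -1.251)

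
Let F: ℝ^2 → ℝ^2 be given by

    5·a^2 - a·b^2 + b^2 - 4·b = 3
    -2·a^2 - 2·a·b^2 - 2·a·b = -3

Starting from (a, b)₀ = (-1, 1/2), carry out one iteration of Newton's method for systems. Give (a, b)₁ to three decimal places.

At (-1, 1/2): F = (0.500, 2.500).
Jacobian J = [[10·a - b^2, -2·a·b + 2·b - 4], [-4·a - 2·b^2 - 2·b, -4·a·b - 2·a]].
At the point, J = [[-10.250, -2.000], [2.500, 4.000]] (det J = -36.000).
Solving J·Δ = −F gives Δ = (0.194, -0.747).
Then the next iterate is (a, b)₁ = (-0.806, -0.247).

(-0.806, -0.247)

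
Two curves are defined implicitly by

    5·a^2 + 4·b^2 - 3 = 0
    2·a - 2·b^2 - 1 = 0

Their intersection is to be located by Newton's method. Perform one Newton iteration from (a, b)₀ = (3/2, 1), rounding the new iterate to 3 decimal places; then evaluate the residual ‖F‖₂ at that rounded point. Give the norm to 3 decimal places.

At (3/2, 1): F = (12.250, 0.000).
Jacobian J = [[10·a, 8·b], [2, -4·b]].
At the point, J = [[15.000, 8.000], [2.000, -4.000]] (det J = -76.000).
Solving J·Δ = −F gives Δ = (-0.645, -0.322).
Then the next iterate is (a, b)₁ = (0.855, 0.678).
Re-evaluating at (0.855, 0.678): F = (2.49386, -0.20937), so ‖F‖₂ = 2.503.

2.503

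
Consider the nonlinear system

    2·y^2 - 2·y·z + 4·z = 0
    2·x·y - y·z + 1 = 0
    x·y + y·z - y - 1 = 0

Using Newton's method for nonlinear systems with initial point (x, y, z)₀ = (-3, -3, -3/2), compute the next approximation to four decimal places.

(-1.1279, -1.6849, -0.6164)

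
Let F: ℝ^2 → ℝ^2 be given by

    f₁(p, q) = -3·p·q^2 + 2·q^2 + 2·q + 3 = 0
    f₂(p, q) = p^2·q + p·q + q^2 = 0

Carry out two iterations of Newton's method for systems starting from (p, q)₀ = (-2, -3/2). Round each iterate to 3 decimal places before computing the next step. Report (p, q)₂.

(-1.389, -0.202)

At (-2, -3/2): F = (18.000, -0.750).
Jacobian J = [[-3·q^2, -6·p·q + 4·q + 2], [2·p·q + q, p^2 + p + 2·q]].
At the point, J = [[-6.750, -22.000], [4.500, -1.000]] (det J = 105.750).
Solving J·Δ = −F gives Δ = (0.326, 0.718).
Then the next iterate is (p, q)₁ = (-1.674, -0.782).
Round to (-1.674, -0.782) and repeat: F = (5.73012, -0.27079), J = [[-1.83457, -8.98241], [1.83614, -0.43572]].
Δ = (0.285, 0.580), so (p, q)₂ = (-1.389, -0.202).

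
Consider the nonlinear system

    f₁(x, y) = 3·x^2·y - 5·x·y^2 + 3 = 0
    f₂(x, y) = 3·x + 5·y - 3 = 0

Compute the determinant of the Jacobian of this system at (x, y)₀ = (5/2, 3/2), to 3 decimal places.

112.500

J = [[6·x·y - 5·y^2, 3·x^2 - 10·x·y], [3, 5]].
At the point, J = [[11.250, -18.750], [3.000, 5.000]].
det J = 112.500.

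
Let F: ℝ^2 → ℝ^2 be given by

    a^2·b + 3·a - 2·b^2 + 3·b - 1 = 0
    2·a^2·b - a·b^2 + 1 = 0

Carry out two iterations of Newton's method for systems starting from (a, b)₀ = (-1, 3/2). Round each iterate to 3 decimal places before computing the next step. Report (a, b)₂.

(0.325, 0.188)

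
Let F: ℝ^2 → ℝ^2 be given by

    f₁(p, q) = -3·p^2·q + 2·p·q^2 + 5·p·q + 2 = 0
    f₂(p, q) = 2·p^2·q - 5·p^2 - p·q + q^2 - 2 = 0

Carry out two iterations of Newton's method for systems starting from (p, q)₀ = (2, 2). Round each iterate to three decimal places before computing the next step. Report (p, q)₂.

At (2, 2): F = (14.000, -6.000).
Jacobian J = [[-6·p·q + 2·q^2 + 5·q, -3·p^2 + 4·p·q + 5·p], [4·p·q - 10·p - q, 2·p^2 - p + 2·q]].
At the point, J = [[-6.000, 14.000], [-6.000, 10.000]] (det J = 24.000).
Solving J·Δ = −F gives Δ = (-9.333, -5.000).
Then the next iterate is (p, q)₁ = (-7.333, -3.000).
Round to (-7.333, -3.000) and repeat: F = (463.95700, -606.50078), J = [[-128.994, -109.98767], [164.326, 108.87878]].
Δ = (4.019, -0.495), so (p, q)₂ = (-3.314, -3.495).

(-3.314, -3.495)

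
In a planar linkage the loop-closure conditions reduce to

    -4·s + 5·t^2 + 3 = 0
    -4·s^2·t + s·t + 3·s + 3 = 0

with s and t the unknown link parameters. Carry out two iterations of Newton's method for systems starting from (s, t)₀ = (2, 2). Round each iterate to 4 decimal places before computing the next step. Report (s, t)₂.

(1.6441, 0.8963)

At (2, 2): F = (15.0000, -19.0000).
Jacobian J = [[-4, 10·t], [-8·s·t + t + 3, -4·s^2 + s]].
At the point, J = [[-4.0000, 20.0000], [-27.0000, -14.0000]] (det J = 596.0000).
Solving J·Δ = −F gives Δ = (-0.2852, -0.8070).
Then the next iterate is (s, t)₁ = (1.7148, 1.1930).
Round to (1.7148, 1.1930) and repeat: F = (3.257045, -3.842096), J = [[-4.0000, 11.9300], [-12.173051, -10.047356]].
Δ = (-0.0707, -0.2967), so (s, t)₂ = (1.6441, 0.8963).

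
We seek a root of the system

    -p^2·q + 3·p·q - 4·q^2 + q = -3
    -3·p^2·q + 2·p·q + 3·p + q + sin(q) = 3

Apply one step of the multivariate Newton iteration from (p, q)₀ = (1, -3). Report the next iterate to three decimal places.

(1.113, -1.432)

At (1, -3): F = (-42.000, -0.14112).
Jacobian J = [[-2·p·q + 3·q, -p^2 + 3·p - 8·q + 1], [-6·p·q + 2·q + 3, -3·p^2 + 2·p + cos(q) + 1]].
At the point, J = [[-3.000, 27.000], [15.000, -0.98999]] (det J = -402.03002).
Solving J·Δ = −F gives Δ = (0.113, 1.568).
Then the next iterate is (p, q)₁ = (1.113, -1.432).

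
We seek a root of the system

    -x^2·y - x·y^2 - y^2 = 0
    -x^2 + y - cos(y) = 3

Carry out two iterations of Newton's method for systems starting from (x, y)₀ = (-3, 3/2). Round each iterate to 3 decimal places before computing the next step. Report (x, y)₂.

At (-3, 3/2): F = (-9.000, -10.57074).
Jacobian J = [[-2·x·y - y^2, -x^2 - 2·x·y - 2·y], [-2·x, sin(y) + 1]].
At the point, J = [[6.750, -3.000], [6.000, 1.99749]] (det J = 31.48309).
Solving J·Δ = −F gives Δ = (1.578, 0.551).
Then the next iterate is (x, y)₁ = (-1.422, 2.051).
Round to (-1.422, 2.051) and repeat: F = (-2.37211, -2.50912), J = [[1.62644, -0.29104], [2.844, 1.88690]].
Δ = (1.336, -0.684), so (x, y)₂ = (-0.086, 1.367).

(-0.086, 1.367)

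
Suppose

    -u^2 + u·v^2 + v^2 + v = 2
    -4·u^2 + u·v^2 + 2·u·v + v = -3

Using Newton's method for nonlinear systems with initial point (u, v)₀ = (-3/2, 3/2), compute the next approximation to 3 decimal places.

(-0.755, 1.574)

At (-3/2, 3/2): F = (-3.875, -12.375).
Jacobian J = [[-2·u + v^2, 2·u·v + 2·v + 1], [-8·u + v^2 + 2·v, 2·u·v + 2·u + 1]].
At the point, J = [[5.250, -0.500], [17.250, -6.500]] (det J = -25.500).
Solving J·Δ = −F gives Δ = (0.745, 0.074).
Then the next iterate is (u, v)₁ = (-0.755, 1.574).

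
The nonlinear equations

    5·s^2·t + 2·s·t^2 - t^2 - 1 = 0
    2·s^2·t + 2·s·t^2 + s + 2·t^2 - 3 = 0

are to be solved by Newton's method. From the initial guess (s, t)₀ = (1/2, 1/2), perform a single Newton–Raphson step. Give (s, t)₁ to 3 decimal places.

(0.424, 0.983)

At (1/2, 1/2): F = (-0.375, -1.500).
Jacobian J = [[10·s·t + 2·t^2, 5·s^2 + 4·s·t - 2·t], [4·s·t + 2·t^2 + 1, 2·s^2 + 4·s·t + 4·t]].
At the point, J = [[3.000, 1.250], [2.500, 3.500]] (det J = 7.375).
Solving J·Δ = −F gives Δ = (-0.076, 0.483).
Then the next iterate is (s, t)₁ = (0.424, 0.983).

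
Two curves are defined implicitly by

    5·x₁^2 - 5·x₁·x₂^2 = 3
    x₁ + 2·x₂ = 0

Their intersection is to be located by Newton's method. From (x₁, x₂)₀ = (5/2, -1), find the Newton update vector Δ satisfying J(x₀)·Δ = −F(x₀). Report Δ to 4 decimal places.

(-1.2667, 0.3833)

At (5/2, -1): F = (15.7500, 0.5000).
Jacobian J = [[10·x₁ - 5·x₂^2, -10·x₁·x₂], [1, 2]].
At the point, J = [[20.0000, 25.0000], [1.0000, 2.0000]] (det J = 15.0000).
Solving J·Δ = −F gives Δ = (-1.2667, 0.3833).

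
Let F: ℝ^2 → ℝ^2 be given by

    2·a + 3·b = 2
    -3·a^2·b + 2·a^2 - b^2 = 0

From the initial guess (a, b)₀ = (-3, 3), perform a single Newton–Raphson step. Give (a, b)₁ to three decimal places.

At (-3, 3): F = (1.000, -72.000).
Jacobian J = [[2, 3], [-6·a·b + 4·a, -3·a^2 - 2·b]].
At the point, J = [[2.000, 3.000], [42.000, -33.000]] (det J = -192.000).
Solving J·Δ = −F gives Δ = (0.953, -0.969).
Then the next iterate is (a, b)₁ = (-2.047, 2.031).

(-2.047, 2.031)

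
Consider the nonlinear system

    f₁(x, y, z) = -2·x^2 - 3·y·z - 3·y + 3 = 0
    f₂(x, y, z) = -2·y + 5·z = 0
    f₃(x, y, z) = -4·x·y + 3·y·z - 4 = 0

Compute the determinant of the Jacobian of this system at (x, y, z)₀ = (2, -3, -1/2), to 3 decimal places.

J = [[-4·x, -3·z - 3, -3·y], [0, -2, 5], [-4·y, -4·x + 3·z, 3·y]].
At the point, J = [[-8.000, -1.500, 9.000], [0.000, -2.000, 5.000], [12.000, -9.500, -9.000]].
det J = -398.000.

-398.000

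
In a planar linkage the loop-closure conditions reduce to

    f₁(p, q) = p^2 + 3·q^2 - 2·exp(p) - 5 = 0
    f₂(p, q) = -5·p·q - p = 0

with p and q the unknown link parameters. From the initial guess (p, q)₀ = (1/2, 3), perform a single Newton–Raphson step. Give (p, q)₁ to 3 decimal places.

(0.171, 1.905)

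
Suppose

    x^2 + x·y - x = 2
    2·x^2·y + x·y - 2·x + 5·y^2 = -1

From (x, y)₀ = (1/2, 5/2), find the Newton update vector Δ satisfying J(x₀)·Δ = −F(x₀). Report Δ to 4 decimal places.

(0.6888, -1.4438)

At (1/2, 5/2): F = (-1.0000, 33.7500).
Jacobian J = [[2·x + y - 1, x], [4·x·y + y - 2, 2·x^2 + x + 10·y]].
At the point, J = [[2.5000, 0.5000], [5.5000, 26.0000]] (det J = 62.2500).
Solving J·Δ = −F gives Δ = (0.6888, -1.4438).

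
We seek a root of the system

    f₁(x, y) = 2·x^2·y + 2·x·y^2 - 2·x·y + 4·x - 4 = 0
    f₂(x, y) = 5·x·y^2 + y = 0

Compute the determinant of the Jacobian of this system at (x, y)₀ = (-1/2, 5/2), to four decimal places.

34.6250

J = [[4·x·y + 2·y^2 - 2·y + 4, 2·x^2 + 4·x·y - 2·x], [5·y^2, 10·x·y + 1]].
At the point, J = [[6.5000, -3.5000], [31.2500, -11.5000]].
det J = 34.6250.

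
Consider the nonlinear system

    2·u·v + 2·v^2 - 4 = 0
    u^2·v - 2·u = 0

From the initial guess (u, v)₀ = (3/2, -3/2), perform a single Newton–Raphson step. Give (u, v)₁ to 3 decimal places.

At (3/2, -3/2): F = (-4.000, -6.375).
Jacobian J = [[2·v, 2·u + 4·v], [2·u·v - 2, u^2]].
At the point, J = [[-3.000, -3.000], [-6.500, 2.250]] (det J = -26.250).
Solving J·Δ = −F gives Δ = (-1.071, -0.262).
Then the next iterate is (u, v)₁ = (0.429, -1.762).

(0.429, -1.762)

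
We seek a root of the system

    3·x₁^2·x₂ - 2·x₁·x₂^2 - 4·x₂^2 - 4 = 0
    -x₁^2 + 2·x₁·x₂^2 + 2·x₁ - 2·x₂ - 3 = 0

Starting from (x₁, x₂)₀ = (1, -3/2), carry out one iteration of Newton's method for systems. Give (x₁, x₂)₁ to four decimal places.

At (1, -3/2): F = (-22.0000, 5.5000).
Jacobian J = [[6·x₁·x₂ - 2·x₂^2, 3·x₁^2 - 4·x₁·x₂ - 8·x₂], [-2·x₁ + 2·x₂^2 + 2, 4·x₁·x₂ - 2]].
At the point, J = [[-13.5000, 21.0000], [4.5000, -8.0000]] (det J = 13.5000).
Solving J·Δ = −F gives Δ = (-4.4815, -1.8333).
Then the next iterate is (x₁, x₂)₁ = (-3.4815, -3.3333).

(-3.4815, -3.3333)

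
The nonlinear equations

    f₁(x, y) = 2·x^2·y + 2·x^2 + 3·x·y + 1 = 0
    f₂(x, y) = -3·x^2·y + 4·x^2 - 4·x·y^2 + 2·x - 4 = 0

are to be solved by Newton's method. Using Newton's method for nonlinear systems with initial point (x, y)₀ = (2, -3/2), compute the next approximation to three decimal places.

(1.233, -1.108)

At (2, -3/2): F = (-12.000, 16.000).
Jacobian J = [[4·x·y + 4·x + 3·y, 2·x^2 + 3·x], [-6·x·y + 8·x - 4·y^2 + 2, -3·x^2 - 8·x·y]].
At the point, J = [[-8.500, 14.000], [27.000, 12.000]] (det J = -480.000).
Solving J·Δ = −F gives Δ = (-0.767, 0.392).
Then the next iterate is (x, y)₁ = (1.233, -1.108).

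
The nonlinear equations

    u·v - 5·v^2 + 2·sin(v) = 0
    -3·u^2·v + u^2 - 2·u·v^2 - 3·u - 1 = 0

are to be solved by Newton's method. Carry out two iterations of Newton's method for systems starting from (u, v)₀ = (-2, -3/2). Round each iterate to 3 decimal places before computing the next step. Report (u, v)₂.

(-0.926, -0.244)

At (-2, -3/2): F = (-10.24499, 36.000).
Jacobian J = [[v, u - 10·v + 2·cos(v)], [-6·u·v + 2·u - 2·v^2 - 3, -3·u^2 - 4·u·v]].
At the point, J = [[-1.500, 13.14147], [-29.500, -24.000]] (det J = 423.67349).
Solving J·Δ = −F gives Δ = (0.536, 0.841).
Then the next iterate is (u, v)₁ = (-1.464, -0.659).
Round to (-1.464, -0.659) and repeat: F = (-2.43128, 11.04417), J = [[-0.659, 6.70721], [-12.58522, -10.28899]].
Δ = (0.538, 0.415), so (u, v)₂ = (-0.926, -0.244).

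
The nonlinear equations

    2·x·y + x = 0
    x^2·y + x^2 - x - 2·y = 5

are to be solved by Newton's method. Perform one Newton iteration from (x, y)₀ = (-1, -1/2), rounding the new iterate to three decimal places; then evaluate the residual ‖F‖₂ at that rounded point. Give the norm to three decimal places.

0.781

At (-1, -1/2): F = (0.000, -2.500).
Jacobian J = [[2·y + 1, 2·x], [2·x·y + 2·x - 1, x^2 - 2]].
At the point, J = [[0.000, -2.000], [-2.000, -1.000]] (det J = -4.000).
Solving J·Δ = −F gives Δ = (-1.250, 0.000).
Then the next iterate is (x, y)₁ = (-2.250, -0.500).
Re-evaluating at (-2.250, -0.500): F = (0.000, 0.78125), so ‖F‖₂ = 0.781.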